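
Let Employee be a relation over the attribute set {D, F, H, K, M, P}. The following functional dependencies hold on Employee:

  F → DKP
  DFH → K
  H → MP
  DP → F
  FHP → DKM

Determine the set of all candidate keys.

DH, FH

{D, H}⁺: H→MP adds M, P; DP→F adds F; FHP→DKM adds K → {D, F, H, K, M, P}. Minimal: {H}⁺ = {H, M, P}; {D}⁺ = {D} — none reach the full schema.
{F, H}⁺: F→DKP adds D, K, P; H→MP adds M → {D, F, H, K, M, P}. Minimal: {H}⁺ = {H, M, P}; {F}⁺ = {D, F, K, P} — none reach the full schema.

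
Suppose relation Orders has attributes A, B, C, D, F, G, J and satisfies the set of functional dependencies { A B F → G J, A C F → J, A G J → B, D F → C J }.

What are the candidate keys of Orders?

Attributes A, D, F never appear on any right-hand side, so every candidate key must contain {A, D, F}.
{A, D, F}⁺ = {A, C, D, F, J}, which is not all of the schema, so we must add further attributes.
{A, B, D, F}⁺: ABF→GJ adds G, J; DF→CJ adds C → {A, B, C, D, F, G, J}. Minimal: {B, D, F}⁺ = {B, C, D, F, J}; {A, D, F}⁺ = {A, C, D, F, J}; {A, B, F}⁺ = {A, B, F, G, J}; … — none reach the full schema.
{A, D, F, G}⁺: DF→CJ adds C, J; AGJ→B adds B → {A, B, C, D, F, G, J}. Minimal: {D, F, G}⁺ = {C, D, F, G, J}; {A, F, G}⁺ = {A, F, G}; {A, D, G}⁺ = {A, D, G}; … — none reach the full schema.

{A, B, D, F}, {A, D, F, G}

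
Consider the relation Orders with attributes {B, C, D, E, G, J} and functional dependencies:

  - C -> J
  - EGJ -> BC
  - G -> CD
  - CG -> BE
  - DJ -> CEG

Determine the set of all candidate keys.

{G}, {C, D}, {D, J}

{G}⁺: G→CD adds C, D; CG→BE adds B, E; C→J adds J → {B, C, D, E, G, J}.
{C, D}⁺: C→J adds J; DJ→CEG adds E, G; EGJ→BC adds B → {B, C, D, E, G, J}. Minimal: {D}⁺ = {D}; {C}⁺ = {C, J} — none reach the full schema.
{D, J}⁺: DJ→CEG adds C, E, G; EGJ→BC adds B → {B, C, D, E, G, J}. Minimal: {J}⁺ = {J}; {D}⁺ = {D} — none reach the full schema.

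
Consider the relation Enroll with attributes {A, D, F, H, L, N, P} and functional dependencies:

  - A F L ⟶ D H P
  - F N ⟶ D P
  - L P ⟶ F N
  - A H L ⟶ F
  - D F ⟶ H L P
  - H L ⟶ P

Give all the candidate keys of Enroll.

Attribute A never appears on the right-hand side of any dependency, so A must belong to every candidate key.
{A}⁺ = {A}, which is not all of the schema, so we must add further attributes.
{A, D, F}⁺: DF→HLP adds H, L, P; LP→FN adds N → {A, D, F, H, L, N, P}. Minimal: {D, F}⁺ = {D, F, H, L, N, P}; {A, F}⁺ = {A, F}; {A, D}⁺ = {A, D} — none reach the full schema.
{A, F, L}⁺: AFL→DHP adds D, H, P; LP→FN adds N → {A, D, F, H, L, N, P}. Minimal: {F, L}⁺ = {F, L}; {A, L}⁺ = {A, L}; {A, F}⁺ = {A, F} — none reach the full schema.
{A, F, N}⁺: FN→DP adds D, P; DF→HLP adds H, L → {A, D, F, H, L, N, P}. Minimal: {F, N}⁺ = {D, F, H, L, N, P}; {A, N}⁺ = {A, N}; {A, F}⁺ = {A, F} — none reach the full schema.
{A, H, L}⁺: AHL→F adds F; HL→P adds P; AFL→DHP adds D; LP→FN adds N → {A, D, F, H, L, N, P}. Minimal: {H, L}⁺ = {D, F, H, L, N, P}; {A, L}⁺ = {A, L}; {A, H}⁺ = {A, H} — none reach the full schema.
{A, L, P}⁺: LP→FN adds F, N; AFL→DHP adds D, H → {A, D, F, H, L, N, P}. Minimal: {L, P}⁺ = {D, F, H, L, N, P}; {A, P}⁺ = {A, P}; {A, L}⁺ = {A, L} — none reach the full schema.
Any other superkey contains one of these as a subset, so there are no further candidate keys.

{A, D, F}, {A, F, L}, {A, F, N}, {A, H, L}, {A, L, P}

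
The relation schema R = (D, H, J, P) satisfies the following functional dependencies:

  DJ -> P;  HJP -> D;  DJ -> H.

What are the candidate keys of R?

{D, J}, {H, J, P}

Attribute J never appears on the right-hand side of any dependency, so J must belong to every candidate key.
{J}⁺ = {J}, which is not all of the schema, so we must add further attributes.
{D, J}⁺: DJ→P adds P; DJ→H adds H → {D, H, J, P}. Minimal: {J}⁺ = {J}; {D}⁺ = {D} — none reach the full schema.
{H, J, P}⁺: HJP→D adds D → {D, H, J, P}. Minimal: {J, P}⁺ = {J, P}; {H, P}⁺ = {H, P}; {H, J}⁺ = {H, J} — none reach the full schema.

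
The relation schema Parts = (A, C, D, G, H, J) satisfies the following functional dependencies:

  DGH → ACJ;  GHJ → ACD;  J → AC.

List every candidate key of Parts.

Attributes G, H never appear on any right-hand side, so every candidate key must contain {G, H}.
{G, H}⁺ = {G, H}, which is not all of the schema, so we must add further attributes.
{D, G, H}⁺: DGH→ACJ adds A, C, J → {A, C, D, G, H, J}. Minimal: {G, H}⁺ = {G, H}; {D, H}⁺ = {D, H}; {D, G}⁺ = {D, G} — none reach the full schema.
{G, H, J}⁺: GHJ→ACD adds A, C, D → {A, C, D, G, H, J}. Minimal: {H, J}⁺ = {A, C, H, J}; {G, J}⁺ = {A, C, G, J}; {G, H}⁺ = {G, H} — none reach the full schema.
Any other superkey contains one of these as a subset, so there are no further candidate keys.

(D, G, H), (G, H, J)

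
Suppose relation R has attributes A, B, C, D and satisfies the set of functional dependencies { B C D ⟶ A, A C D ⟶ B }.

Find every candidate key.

ACD; BCD

Attributes C, D never appear on any right-hand side, so every candidate key must contain {C, D}.
{C, D}⁺ = {C, D}, which is not all of the schema, so we must add further attributes.
{A, C, D}⁺: ACD→B adds B → {A, B, C, D}. Minimal: {C, D}⁺ = {C, D}; {A, D}⁺ = {A, D}; {A, C}⁺ = {A, C} — none reach the full schema.
{B, C, D}⁺: BCD→A adds A → {A, B, C, D}. Minimal: {C, D}⁺ = {C, D}; {B, D}⁺ = {B, D}; {B, C}⁺ = {B, C} — none reach the full schema.
Any other superkey contains one of these as a subset, so there are no further candidate keys.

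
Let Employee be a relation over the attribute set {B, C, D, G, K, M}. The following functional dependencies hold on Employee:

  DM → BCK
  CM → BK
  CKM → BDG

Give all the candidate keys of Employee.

Attribute M never appears on the right-hand side of any dependency, so M must belong to every candidate key.
{M}⁺ = {M}, which is not all of the schema, so we must add further attributes.
{C, M}⁺: CM→BK adds B, K; CKM→BDG adds D, G → {B, C, D, G, K, M}. Minimal: {M}⁺ = {M}; {C}⁺ = {C} — none reach the full schema.
{D, M}⁺: DM→BCK adds B, C, K; CKM→BDG adds G → {B, C, D, G, K, M}. Minimal: {M}⁺ = {M}; {D}⁺ = {D} — none reach the full schema.
Any other superkey contains one of these as a subset, so there are no further candidate keys.

(C, M), (D, M)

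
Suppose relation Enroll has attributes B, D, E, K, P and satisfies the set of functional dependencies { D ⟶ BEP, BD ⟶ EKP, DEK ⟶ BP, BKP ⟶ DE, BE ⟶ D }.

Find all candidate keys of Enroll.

{D}⁺: D→BEP adds B, E, P; BD→EKP adds K → {B, D, E, K, P}.
{B, E}⁺: BE→D adds D; D→BEP adds P; BD→EKP adds K → {B, D, E, K, P}. Minimal: {E}⁺ = {E}; {B}⁺ = {B} — none reach the full schema.
{B, K, P}⁺: BKP→DE adds D, E → {B, D, E, K, P}. Minimal: {K, P}⁺ = {K, P}; {B, P}⁺ = {B, P}; {B, K}⁺ = {B, K} — none reach the full schema.

(D), (B, E), (B, K, P)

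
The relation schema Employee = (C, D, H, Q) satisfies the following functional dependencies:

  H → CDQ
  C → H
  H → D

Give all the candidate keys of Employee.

{C}, {H}

{C}⁺: C→H adds H; H→D adds D; H→CDQ adds Q → {C, D, H, Q}.
{H}⁺: H→CDQ adds C, D, Q → {C, D, H, Q}.
Any other superkey contains one of these as a subset, so there are no further candidate keys.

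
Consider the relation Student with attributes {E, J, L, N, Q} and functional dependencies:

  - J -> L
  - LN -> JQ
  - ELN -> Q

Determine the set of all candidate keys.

Attributes E, N never appear on any right-hand side, so every candidate key must contain {E, N}.
{E, N}⁺ = {E, N}, which is not all of the schema, so we must add further attributes.
{E, J, N}⁺: J→L adds L; LN→JQ adds Q → {E, J, L, N, Q}. Minimal: {J, N}⁺ = {J, L, N, Q}; {E, N}⁺ = {E, N}; {E, J}⁺ = {E, J, L} — none reach the full schema.
{E, L, N}⁺: LN→JQ adds J, Q → {E, J, L, N, Q}. Minimal: {L, N}⁺ = {J, L, N, Q}; {E, N}⁺ = {E, N}; {E, L}⁺ = {E, L} — none reach the full schema.
Any other superkey contains one of these as a subset, so there are no further candidate keys.

{E, J, N}, {E, L, N}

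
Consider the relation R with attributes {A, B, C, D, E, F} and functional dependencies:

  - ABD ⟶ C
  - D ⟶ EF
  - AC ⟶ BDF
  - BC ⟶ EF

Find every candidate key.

{A, C}, {A, B, D}

Attribute A never appears on the right-hand side of any dependency, so A must belong to every candidate key.
{A}⁺ = {A}, which is not all of the schema, so we must add further attributes.
{A, C}⁺: AC→BDF adds B, D, F; BC→EF adds E → {A, B, C, D, E, F}.
{A, B, D}⁺: ABD→C adds C; D→EF adds E, F → {A, B, C, D, E, F}.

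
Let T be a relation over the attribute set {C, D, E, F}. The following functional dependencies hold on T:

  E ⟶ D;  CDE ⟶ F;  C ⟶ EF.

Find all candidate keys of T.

Attribute C never appears on the right-hand side of any dependency, so C must belong to every candidate key.
{C}⁺ = {C, D, E, F}, which is all of the schema, so {C} is the only candidate key.

C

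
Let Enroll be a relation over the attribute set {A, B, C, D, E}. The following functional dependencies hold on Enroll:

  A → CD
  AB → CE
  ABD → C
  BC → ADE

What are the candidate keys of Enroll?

{A, B}; {B, C}

Attribute B never appears on the right-hand side of any dependency, so B must belong to every candidate key.
{B}⁺ = {B}, which is not all of the schema, so we must add further attributes.
{A, B}⁺: A→CD adds C, D; AB→CE adds E → {A, B, C, D, E}. Minimal: {B}⁺ = {B}; {A}⁺ = {A, C, D} — none reach the full schema.
{B, C}⁺: BC→ADE adds A, D, E → {A, B, C, D, E}. Minimal: {C}⁺ = {C}; {B}⁺ = {B} — none reach the full schema.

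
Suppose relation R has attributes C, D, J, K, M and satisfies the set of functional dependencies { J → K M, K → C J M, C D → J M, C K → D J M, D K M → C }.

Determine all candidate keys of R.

(J), (K), (C, D)

{J}⁺: J→KM adds K, M; K→CJM adds C; CK→DJM adds D → {C, D, J, K, M}.
{K}⁺: K→CJM adds C, J, M; CK→DJM adds D → {C, D, J, K, M}.
{C, D}⁺: CD→JM adds J, M; J→KM adds K → {C, D, J, K, M}. Minimal: {D}⁺ = {D}; {C}⁺ = {C} — none reach the full schema.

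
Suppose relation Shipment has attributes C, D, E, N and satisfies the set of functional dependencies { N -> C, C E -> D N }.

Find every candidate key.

Attribute E never appears on the right-hand side of any dependency, so E must belong to every candidate key.
{E}⁺ = {E}, which is not all of the schema, so we must add further attributes.
{C, E}⁺: CE→DN adds D, N → {C, D, E, N}.
{E, N}⁺: N→C adds C; CE→DN adds D → {C, D, E, N}.
Any other superkey contains one of these as a subset, so there are no further candidate keys.

CE, EN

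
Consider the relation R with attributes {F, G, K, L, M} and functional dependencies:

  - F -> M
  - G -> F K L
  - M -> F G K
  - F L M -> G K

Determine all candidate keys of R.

F; G; M

{F}⁺: F→M adds M; M→FGK adds G, K; G→FKL adds L → {F, G, K, L, M}.
{G}⁺: G→FKL adds F, K, L; F→M adds M → {F, G, K, L, M}.
{M}⁺: M→FGK adds F, G, K; G→FKL adds L → {F, G, K, L, M}.
Any other superkey contains one of these as a subset, so there are no further candidate keys.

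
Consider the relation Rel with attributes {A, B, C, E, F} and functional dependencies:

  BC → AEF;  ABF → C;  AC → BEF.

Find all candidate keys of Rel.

{A, C}; {B, C}; {A, B, F}

{A, C}⁺: AC→BEF adds B, E, F → {A, B, C, E, F}.
{B, C}⁺: BC→AEF adds A, E, F → {A, B, C, E, F}.
{A, B, F}⁺: ABF→C adds C; AC→BEF adds E → {A, B, C, E, F}.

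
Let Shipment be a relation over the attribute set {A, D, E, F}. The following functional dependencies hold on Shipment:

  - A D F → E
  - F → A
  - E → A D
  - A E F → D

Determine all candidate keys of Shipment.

{D, F}, {E, F}

Attribute F never appears on the right-hand side of any dependency, so F must belong to every candidate key.
{F}⁺ = {A, F}, which is not all of the schema, so we must add further attributes.
{D, F}⁺: F→A adds A; ADF→E adds E → {A, D, E, F}. Minimal: {F}⁺ = {A, F}; {D}⁺ = {D} — none reach the full schema.
{E, F}⁺: F→A adds A; E→AD adds D → {A, D, E, F}. Minimal: {F}⁺ = {A, F}; {E}⁺ = {A, D, E} — none reach the full schema.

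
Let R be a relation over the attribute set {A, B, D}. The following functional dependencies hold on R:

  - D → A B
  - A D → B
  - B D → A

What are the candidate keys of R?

Attribute D never appears on the right-hand side of any dependency, so D must belong to every candidate key.
{D}⁺ = {A, B, D}, which is all of the schema, so {D} is the only candidate key.

(D)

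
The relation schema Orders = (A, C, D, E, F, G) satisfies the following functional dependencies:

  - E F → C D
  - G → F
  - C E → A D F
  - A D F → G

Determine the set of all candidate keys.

{C, E}, {E, F}, {E, G}

Attribute E never appears on the right-hand side of any dependency, so E must belong to every candidate key.
{E}⁺ = {E}, which is not all of the schema, so we must add further attributes.
{C, E}⁺: CE→ADF adds A, D, F; ADF→G adds G → {A, C, D, E, F, G}.
{E, F}⁺: EF→CD adds C, D; CE→ADF adds A; ADF→G adds G → {A, C, D, E, F, G}.
{E, G}⁺: G→F adds F; EF→CD adds C, D; CE→ADF adds A → {A, C, D, E, F, G}.
Any other superkey contains one of these as a subset, so there are no further candidate keys.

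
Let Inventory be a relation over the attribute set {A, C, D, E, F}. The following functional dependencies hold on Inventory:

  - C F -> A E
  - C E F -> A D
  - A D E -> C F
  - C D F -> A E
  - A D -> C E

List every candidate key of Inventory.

AD, CF

{A, D}⁺: AD→CE adds C, E; ADE→CF adds F → {A, C, D, E, F}. Minimal: {D}⁺ = {D}; {A}⁺ = {A} — none reach the full schema.
{C, F}⁺: CF→AE adds A, E; CEF→AD adds D → {A, C, D, E, F}. Minimal: {F}⁺ = {F}; {C}⁺ = {C} — none reach the full schema.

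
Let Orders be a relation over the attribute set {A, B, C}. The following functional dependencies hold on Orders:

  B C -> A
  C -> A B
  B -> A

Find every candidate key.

Attribute C never appears on the right-hand side of any dependency, so C must belong to every candidate key.
{C}⁺ = {A, B, C}, which is all of the schema, so {C} is the only candidate key.

C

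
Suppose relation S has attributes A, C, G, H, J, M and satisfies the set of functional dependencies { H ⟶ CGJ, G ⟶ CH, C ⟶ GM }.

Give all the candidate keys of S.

(A, C); (A, G); (A, H)

Attribute A never appears on the right-hand side of any dependency, so A must belong to every candidate key.
{A}⁺ = {A}, which is not all of the schema, so we must add further attributes.
{A, C}⁺: C→GM adds G, M; G→CH adds H; H→CGJ adds J → {A, C, G, H, J, M}. Minimal: {C}⁺ = {C, G, H, J, M}; {A}⁺ = {A} — none reach the full schema.
{A, G}⁺: G→CH adds C, H; C→GM adds M; H→CGJ adds J → {A, C, G, H, J, M}. Minimal: {G}⁺ = {C, G, H, J, M}; {A}⁺ = {A} — none reach the full schema.
{A, H}⁺: H→CGJ adds C, G, J; C→GM adds M → {A, C, G, H, J, M}. Minimal: {H}⁺ = {C, G, H, J, M}; {A}⁺ = {A} — none reach the full schema.
Any other superkey contains one of these as a subset, so there are no further candidate keys.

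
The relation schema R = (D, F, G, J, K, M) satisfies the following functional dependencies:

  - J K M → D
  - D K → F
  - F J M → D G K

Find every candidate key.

{F, J, M}, {J, K, M}

Attributes J, M never appear on any right-hand side, so every candidate key must contain {J, M}.
{J, M}⁺ = {J, M}, which is not all of the schema, so we must add further attributes.
{F, J, M}⁺: FJM→DGK adds D, G, K → {D, F, G, J, K, M}. Minimal: {J, M}⁺ = {J, M}; {F, M}⁺ = {F, M}; {F, J}⁺ = {F, J} — none reach the full schema.
{J, K, M}⁺: JKM→D adds D; DK→F adds F; FJM→DGK adds G → {D, F, G, J, K, M}. Minimal: {K, M}⁺ = {K, M}; {J, M}⁺ = {J, M}; {J, K}⁺ = {J, K} — none reach the full schema.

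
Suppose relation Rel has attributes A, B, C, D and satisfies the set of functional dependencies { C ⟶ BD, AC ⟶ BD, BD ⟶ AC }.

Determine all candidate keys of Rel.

C, BD

{C}⁺: C→BD adds B, D; BD→AC adds A → {A, B, C, D}.
{B, D}⁺: BD→AC adds A, C → {A, B, C, D}. Minimal: {D}⁺ = {D}; {B}⁺ = {B} — none reach the full schema.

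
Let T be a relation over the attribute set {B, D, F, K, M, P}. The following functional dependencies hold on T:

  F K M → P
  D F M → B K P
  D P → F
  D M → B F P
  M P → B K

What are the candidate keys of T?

{D, M}⁺: DM→BFP adds B, F, P; MP→BK adds K → {B, D, F, K, M, P}. Minimal: {M}⁺ = {M}; {D}⁺ = {D} — none reach the full schema.

{D, M}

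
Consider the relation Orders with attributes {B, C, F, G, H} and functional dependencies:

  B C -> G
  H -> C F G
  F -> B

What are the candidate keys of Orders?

{H}⁺: H→CFG adds C, F, G; F→B adds B → {B, C, F, G, H}.

{H}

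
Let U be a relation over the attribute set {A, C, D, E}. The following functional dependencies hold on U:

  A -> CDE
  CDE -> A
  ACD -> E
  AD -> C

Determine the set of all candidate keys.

{A}⁺: A→CDE adds C, D, E → {A, C, D, E}.
{C, D, E}⁺: CDE→A adds A → {A, C, D, E}.
Any other superkey contains one of these as a subset, so there are no further candidate keys.

{A}, {C, D, E}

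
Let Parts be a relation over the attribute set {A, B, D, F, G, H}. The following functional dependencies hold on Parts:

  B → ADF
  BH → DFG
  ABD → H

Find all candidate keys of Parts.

{B}

Attribute B never appears on the right-hand side of any dependency, so B must belong to every candidate key.
{B}⁺ = {A, B, D, F, G, H}, which is all of the schema, so {B} is the only candidate key.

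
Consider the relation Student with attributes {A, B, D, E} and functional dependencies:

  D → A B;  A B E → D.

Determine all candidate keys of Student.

Attribute E never appears on the right-hand side of any dependency, so E must belong to every candidate key.
{E}⁺ = {E}, which is not all of the schema, so we must add further attributes.
{D, E}⁺: D→AB adds A, B → {A, B, D, E}.
{A, B, E}⁺: ABE→D adds D → {A, B, D, E}.
Any other superkey contains one of these as a subset, so there are no further candidate keys.

{D, E}; {A, B, E}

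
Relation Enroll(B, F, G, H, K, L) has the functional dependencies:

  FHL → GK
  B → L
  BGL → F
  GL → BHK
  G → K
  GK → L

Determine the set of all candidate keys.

{G}⁺: G→K adds K; GK→L adds L; GL→BHK adds B, H; BGL→F adds F → {B, F, G, H, K, L}.
{B, F, H}⁺: B→L adds L; FHL→GK adds G, K → {B, F, G, H, K, L}. Minimal: {F, H}⁺ = {F, H}; {B, H}⁺ = {B, H, L}; {B, F}⁺ = {B, F, L} — none reach the full schema.
{F, H, L}⁺: FHL→GK adds G, K; GL→BHK adds B → {B, F, G, H, K, L}. Minimal: {H, L}⁺ = {H, L}; {F, L}⁺ = {F, L}; {F, H}⁺ = {F, H} — none reach the full schema.

G, BFH, FHL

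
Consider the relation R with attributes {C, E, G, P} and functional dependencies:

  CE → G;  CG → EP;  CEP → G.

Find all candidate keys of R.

Attribute C never appears on the right-hand side of any dependency, so C must belong to every candidate key.
{C}⁺ = {C}, which is not all of the schema, so we must add further attributes.
{C, E}⁺: CE→G adds G; CG→EP adds P → {C, E, G, P}. Minimal: {E}⁺ = {E}; {C}⁺ = {C} — none reach the full schema.
{C, G}⁺: CG→EP adds E, P → {C, E, G, P}. Minimal: {G}⁺ = {G}; {C}⁺ = {C} — none reach the full schema.
Any other superkey contains one of these as a subset, so there are no further candidate keys.

{C, E}, {C, G}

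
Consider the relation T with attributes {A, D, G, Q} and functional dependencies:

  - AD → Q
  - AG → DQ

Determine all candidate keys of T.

{A, G}

{A, G}⁺: AG→DQ adds D, Q → {A, D, G, Q}. Minimal: {G}⁺ = {G}; {A}⁺ = {A} — none reach the full schema.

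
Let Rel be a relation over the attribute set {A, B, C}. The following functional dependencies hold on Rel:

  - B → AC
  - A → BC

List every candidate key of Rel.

(A), (B)

{A}⁺: A→BC adds B, C → {A, B, C}.
{B}⁺: B→AC adds A, C → {A, B, C}.
Any other superkey contains one of these as a subset, so there are no further candidate keys.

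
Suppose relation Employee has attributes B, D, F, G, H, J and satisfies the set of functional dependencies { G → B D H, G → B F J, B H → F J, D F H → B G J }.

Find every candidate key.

{G}⁺: G→BDH adds B, D, H; G→BFJ adds F, J → {B, D, F, G, H, J}.
{B, D, H}⁺: BH→FJ adds F, J; DFH→BGJ adds G → {B, D, F, G, H, J}. Minimal: {D, H}⁺ = {D, H}; {B, H}⁺ = {B, F, H, J}; {B, D}⁺ = {B, D} — none reach the full schema.
{D, F, H}⁺: DFH→BGJ adds B, G, J → {B, D, F, G, H, J}. Minimal: {F, H}⁺ = {F, H}; {D, H}⁺ = {D, H}; {D, F}⁺ = {D, F} — none reach the full schema.

G, BDH, DFH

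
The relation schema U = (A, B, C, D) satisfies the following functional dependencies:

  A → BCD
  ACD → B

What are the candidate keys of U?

(A)

Attribute A never appears on the right-hand side of any dependency, so A must belong to every candidate key.
{A}⁺ = {A, B, C, D}, which is all of the schema, so {A} is the only candidate key.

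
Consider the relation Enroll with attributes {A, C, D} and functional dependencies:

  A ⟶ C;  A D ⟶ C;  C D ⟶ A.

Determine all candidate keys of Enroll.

{A, D}; {C, D}

Attribute D never appears on the right-hand side of any dependency, so D must belong to every candidate key.
{D}⁺ = {D}, which is not all of the schema, so we must add further attributes.
{A, D}⁺: A→C adds C → {A, C, D}.
{C, D}⁺: CD→A adds A → {A, C, D}.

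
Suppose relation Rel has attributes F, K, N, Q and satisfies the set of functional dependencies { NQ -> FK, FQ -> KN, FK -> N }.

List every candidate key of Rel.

Attribute Q never appears on the right-hand side of any dependency, so Q must belong to every candidate key.
{Q}⁺ = {Q}, which is not all of the schema, so we must add further attributes.
{F, Q}⁺: FQ→KN adds K, N → {F, K, N, Q}.
{N, Q}⁺: NQ→FK adds F, K → {F, K, N, Q}.
Any other superkey contains one of these as a subset, so there are no further candidate keys.

FQ, NQ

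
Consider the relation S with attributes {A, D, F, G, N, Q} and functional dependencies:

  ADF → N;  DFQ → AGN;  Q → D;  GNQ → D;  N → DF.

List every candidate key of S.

(F, Q), (N, Q)

Attribute Q never appears on the right-hand side of any dependency, so Q must belong to every candidate key.
{Q}⁺ = {D, Q}, which is not all of the schema, so we must add further attributes.
{F, Q}⁺: Q→D adds D; DFQ→AGN adds A, G, N → {A, D, F, G, N, Q}.
{N, Q}⁺: Q→D adds D; N→DF adds F; DFQ→AGN adds A, G → {A, D, F, G, N, Q}.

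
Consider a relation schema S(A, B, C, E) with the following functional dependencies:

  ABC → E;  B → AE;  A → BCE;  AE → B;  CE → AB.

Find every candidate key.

A; B; CE

{A}⁺: A→BCE adds B, C, E → {A, B, C, E}.
{B}⁺: B→AE adds A, E; A→BCE adds C → {A, B, C, E}.
{C, E}⁺: CE→AB adds A, B → {A, B, C, E}. Minimal: {E}⁺ = {E}; {C}⁺ = {C} — none reach the full schema.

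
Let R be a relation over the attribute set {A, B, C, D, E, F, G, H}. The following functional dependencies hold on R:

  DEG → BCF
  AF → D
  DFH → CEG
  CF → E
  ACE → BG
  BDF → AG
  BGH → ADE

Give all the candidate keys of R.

{A, F, H}, {B, G, H}, {D, F, H}, {A, C, E, H}, {D, E, G, H}

Attribute H never appears on the right-hand side of any dependency, so H must belong to every candidate key.
{H}⁺ = {H}, which is not all of the schema, so we must add further attributes.
{A, F, H}⁺: AF→D adds D; DFH→CEG adds C, E, G; ACE→BG adds B → {A, B, C, D, E, F, G, H}. Minimal: {F, H}⁺ = {F, H}; {A, H}⁺ = {A, H}; {A, F}⁺ = {A, D, F} — none reach the full schema.
{B, G, H}⁺: BGH→ADE adds A, D, E; DEG→BCF adds C, F → {A, B, C, D, E, F, G, H}. Minimal: {G, H}⁺ = {G, H}; {B, H}⁺ = {B, H}; {B, G}⁺ = {B, G} — none reach the full schema.
{D, F, H}⁺: DFH→CEG adds C, E, G; DEG→BCF adds B; BDF→AG adds A → {A, B, C, D, E, F, G, H}. Minimal: {F, H}⁺ = {F, H}; {D, H}⁺ = {D, H}; {D, F}⁺ = {D, F} — none reach the full schema.
{A, C, E, H}⁺: ACE→BG adds B, G; BGH→ADE adds D; DEG→BCF adds F → {A, B, C, D, E, F, G, H}. Minimal: {C, E, H}⁺ = {C, E, H}; {A, E, H}⁺ = {A, E, H}; {A, C, H}⁺ = {A, C, H}; … — none reach the full schema.
{D, E, G, H}⁺: DEG→BCF adds B, C, F; BDF→AG adds A → {A, B, C, D, E, F, G, H}. Minimal: {E, G, H}⁺ = {E, G, H}; {D, G, H}⁺ = {D, G, H}; {D, E, H}⁺ = {D, E, H}; … — none reach the full schema.
Any other superkey contains one of these as a subset, so there are no further candidate keys.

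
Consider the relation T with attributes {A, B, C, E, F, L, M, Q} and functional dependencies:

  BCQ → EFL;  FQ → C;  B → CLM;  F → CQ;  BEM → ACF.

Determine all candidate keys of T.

{B, E}⁺: B→CLM adds C, L, M; BEM→ACF adds A, F; F→CQ adds Q → {A, B, C, E, F, L, M, Q}. Minimal: {E}⁺ = {E}; {B}⁺ = {B, C, L, M} — none reach the full schema.
{B, F}⁺: B→CLM adds C, L, M; F→CQ adds Q; BCQ→EFL adds E; BEM→ACF adds A → {A, B, C, E, F, L, M, Q}. Minimal: {F}⁺ = {C, F, Q}; {B}⁺ = {B, C, L, M} — none reach the full schema.
{B, Q}⁺: B→CLM adds C, L, M; BCQ→EFL adds E, F; BEM→ACF adds A → {A, B, C, E, F, L, M, Q}. Minimal: {Q}⁺ = {Q}; {B}⁺ = {B, C, L, M} — none reach the full schema.

BE, BF, BQ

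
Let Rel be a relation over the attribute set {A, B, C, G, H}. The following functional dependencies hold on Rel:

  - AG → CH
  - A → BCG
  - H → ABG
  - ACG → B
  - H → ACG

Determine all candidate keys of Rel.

{A}⁺: A→BCG adds B, C, G; AG→CH adds H → {A, B, C, G, H}.
{H}⁺: H→ABG adds A, B, G; H→ACG adds C → {A, B, C, G, H}.
Any other superkey contains one of these as a subset, so there are no further candidate keys.

{A}; {H}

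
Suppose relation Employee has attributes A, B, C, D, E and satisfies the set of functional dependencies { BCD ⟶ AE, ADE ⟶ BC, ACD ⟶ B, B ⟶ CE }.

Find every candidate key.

Attribute D never appears on the right-hand side of any dependency, so D must belong to every candidate key.
{D}⁺ = {D}, which is not all of the schema, so we must add further attributes.
{B, D}⁺: B→CE adds C, E; BCD→AE adds A → {A, B, C, D, E}. Minimal: {D}⁺ = {D}; {B}⁺ = {B, C, E} — none reach the full schema.
{A, C, D}⁺: ACD→B adds B; B→CE adds E → {A, B, C, D, E}. Minimal: {C, D}⁺ = {C, D}; {A, D}⁺ = {A, D}; {A, C}⁺ = {A, C} — none reach the full schema.
{A, D, E}⁺: ADE→BC adds B, C → {A, B, C, D, E}. Minimal: {D, E}⁺ = {D, E}; {A, E}⁺ = {A, E}; {A, D}⁺ = {A, D} — none reach the full schema.

(B, D), (A, C, D), (A, D, E)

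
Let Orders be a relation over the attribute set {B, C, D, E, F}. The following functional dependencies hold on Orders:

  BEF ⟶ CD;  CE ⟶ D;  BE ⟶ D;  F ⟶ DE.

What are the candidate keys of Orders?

{B, F}⁺: F→DE adds D, E; BEF→CD adds C → {B, C, D, E, F}. Minimal: {F}⁺ = {D, E, F}; {B}⁺ = {B} — none reach the full schema.
No other minimal superkey exists.

(B, F)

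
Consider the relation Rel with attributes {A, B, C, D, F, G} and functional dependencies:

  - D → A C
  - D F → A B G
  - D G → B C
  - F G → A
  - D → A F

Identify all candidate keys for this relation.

Attribute D never appears on the right-hand side of any dependency, so D must belong to every candidate key.
{D}⁺ = {A, B, C, D, F, G}, which is all of the schema, so {D} is the only candidate key.

(D)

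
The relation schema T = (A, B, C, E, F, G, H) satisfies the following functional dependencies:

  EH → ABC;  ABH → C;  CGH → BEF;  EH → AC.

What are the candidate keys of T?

Attributes G, H never appear on any right-hand side, so every candidate key must contain {G, H}.
{G, H}⁺ = {G, H}, which is not all of the schema, so we must add further attributes.
{C, G, H}⁺: CGH→BEF adds B, E, F; EH→AC adds A → {A, B, C, E, F, G, H}. Minimal: {G, H}⁺ = {G, H}; {C, H}⁺ = {C, H}; {C, G}⁺ = {C, G} — none reach the full schema.
{E, G, H}⁺: EH→ABC adds A, B, C; CGH→BEF adds F → {A, B, C, E, F, G, H}. Minimal: {G, H}⁺ = {G, H}; {E, H}⁺ = {A, B, C, E, H}; {E, G}⁺ = {E, G} — none reach the full schema.
{A, B, G, H}⁺: ABH→C adds C; CGH→BEF adds E, F → {A, B, C, E, F, G, H}. Minimal: {B, G, H}⁺ = {B, G, H}; {A, G, H}⁺ = {A, G, H}; {A, B, H}⁺ = {A, B, C, H}; … — none reach the full schema.

(C, G, H); (E, G, H); (A, B, G, H)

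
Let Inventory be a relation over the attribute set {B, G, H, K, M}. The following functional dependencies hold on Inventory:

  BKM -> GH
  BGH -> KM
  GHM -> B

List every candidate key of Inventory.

(B, G, H); (B, K, M); (G, H, M)

{B, G, H}⁺: BGH→KM adds K, M → {B, G, H, K, M}. Minimal: {G, H}⁺ = {G, H}; {B, H}⁺ = {B, H}; {B, G}⁺ = {B, G} — none reach the full schema.
{B, K, M}⁺: BKM→GH adds G, H → {B, G, H, K, M}. Minimal: {K, M}⁺ = {K, M}; {B, M}⁺ = {B, M}; {B, K}⁺ = {B, K} — none reach the full schema.
{G, H, M}⁺: GHM→B adds B; BGH→KM adds K → {B, G, H, K, M}. Minimal: {H, M}⁺ = {H, M}; {G, M}⁺ = {G, M}; {G, H}⁺ = {G, H} — none reach the full schema.
Any other superkey contains one of these as a subset, so there are no further candidate keys.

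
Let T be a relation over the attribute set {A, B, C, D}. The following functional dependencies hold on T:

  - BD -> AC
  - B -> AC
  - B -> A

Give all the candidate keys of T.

{B, D}

Attributes B, D never appear on any right-hand side, so every candidate key must contain {B, D}.
{B, D}⁺ = {A, B, C, D}, which is all of the schema, so {B, D} is the only candidate key.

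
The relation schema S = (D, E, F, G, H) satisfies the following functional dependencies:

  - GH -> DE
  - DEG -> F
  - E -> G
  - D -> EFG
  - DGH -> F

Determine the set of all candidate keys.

DH, EH, GH

Attribute H never appears on the right-hand side of any dependency, so H must belong to every candidate key.
{H}⁺ = {H}, which is not all of the schema, so we must add further attributes.
{D, H}⁺: D→EFG adds E, F, G → {D, E, F, G, H}. Minimal: {H}⁺ = {H}; {D}⁺ = {D, E, F, G} — none reach the full schema.
{E, H}⁺: E→G adds G; GH→DE adds D; DEG→F adds F → {D, E, F, G, H}. Minimal: {H}⁺ = {H}; {E}⁺ = {E, G} — none reach the full schema.
{G, H}⁺: GH→DE adds D, E; DEG→F adds F → {D, E, F, G, H}. Minimal: {H}⁺ = {H}; {G}⁺ = {G} — none reach the full schema.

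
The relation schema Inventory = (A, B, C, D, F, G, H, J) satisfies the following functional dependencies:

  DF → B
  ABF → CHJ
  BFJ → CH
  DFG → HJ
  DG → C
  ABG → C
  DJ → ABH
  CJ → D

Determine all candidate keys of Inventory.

Attributes F, G never appear on any right-hand side, so every candidate key must contain {F, G}.
{F, G}⁺ = {F, G}, which is not all of the schema, so we must add further attributes.
{D, F, G}⁺: DF→B adds B; DFG→HJ adds H, J; DG→C adds C; DJ→ABH adds A → {A, B, C, D, F, G, H, J}. Minimal: {F, G}⁺ = {F, G}; {D, G}⁺ = {C, D, G}; {D, F}⁺ = {B, D, F} — none reach the full schema.
{A, B, F, G}⁺: ABF→CHJ adds C, H, J; CJ→D adds D → {A, B, C, D, F, G, H, J}. Minimal: {B, F, G}⁺ = {B, F, G}; {A, F, G}⁺ = {A, F, G}; {A, B, G}⁺ = {A, B, C, G}; … — none reach the full schema.
{B, F, G, J}⁺: BFJ→CH adds C, H; CJ→D adds D; DJ→ABH adds A → {A, B, C, D, F, G, H, J}. Minimal: {F, G, J}⁺ = {F, G, J}; {B, G, J}⁺ = {B, G, J}; {B, F, J}⁺ = {A, B, C, D, F, H, J}; … — none reach the full schema.
{C, F, G, J}⁺: CJ→D adds D; DF→B adds B; BFJ→CH adds H; DJ→ABH adds A → {A, B, C, D, F, G, H, J}. Minimal: {F, G, J}⁺ = {F, G, J}; {C, G, J}⁺ = {A, B, C, D, G, H, J}; {C, F, J}⁺ = {A, B, C, D, F, H, J}; … — none reach the full schema.

(D, F, G), (A, B, F, G), (B, F, G, J), (C, F, G, J)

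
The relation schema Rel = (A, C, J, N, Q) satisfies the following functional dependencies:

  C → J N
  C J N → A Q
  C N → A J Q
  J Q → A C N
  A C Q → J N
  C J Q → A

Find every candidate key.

(C), (J, Q)

{C}⁺: C→JN adds J, N; CJN→AQ adds A, Q → {A, C, J, N, Q}.
{J, Q}⁺: JQ→ACN adds A, C, N → {A, C, J, N, Q}.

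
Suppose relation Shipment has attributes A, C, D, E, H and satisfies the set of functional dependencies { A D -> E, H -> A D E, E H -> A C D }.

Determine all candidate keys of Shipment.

Attribute H never appears on the right-hand side of any dependency, so H must belong to every candidate key.
{H}⁺ = {A, C, D, E, H}, which is all of the schema, so {H} is the only candidate key.

(H)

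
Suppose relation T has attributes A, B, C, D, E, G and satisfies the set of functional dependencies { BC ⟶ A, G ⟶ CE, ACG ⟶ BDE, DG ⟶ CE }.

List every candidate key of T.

{A, G}, {B, G}

Attribute G never appears on the right-hand side of any dependency, so G must belong to every candidate key.
{G}⁺ = {C, E, G}, which is not all of the schema, so we must add further attributes.
{A, G}⁺: G→CE adds C, E; ACG→BDE adds B, D → {A, B, C, D, E, G}.
{B, G}⁺: G→CE adds C, E; BC→A adds A; ACG→BDE adds D → {A, B, C, D, E, G}.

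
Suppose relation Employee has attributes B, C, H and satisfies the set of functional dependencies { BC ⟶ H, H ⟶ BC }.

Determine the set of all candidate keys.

{H}⁺: H→BC adds B, C → {B, C, H}.
{B, C}⁺: BC→H adds H → {B, C, H}. Minimal: {C}⁺ = {C}; {B}⁺ = {B} — none reach the full schema.
Any other superkey contains one of these as a subset, so there are no further candidate keys.

{H}; {B, C}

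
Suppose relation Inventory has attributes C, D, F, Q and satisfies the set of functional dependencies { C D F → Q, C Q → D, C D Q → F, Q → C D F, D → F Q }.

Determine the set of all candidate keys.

{D}, {Q}

{D}⁺: D→FQ adds F, Q; Q→CDF adds C → {C, D, F, Q}.
{Q}⁺: Q→CDF adds C, D, F → {C, D, F, Q}.
Any other superkey contains one of these as a subset, so there are no further candidate keys.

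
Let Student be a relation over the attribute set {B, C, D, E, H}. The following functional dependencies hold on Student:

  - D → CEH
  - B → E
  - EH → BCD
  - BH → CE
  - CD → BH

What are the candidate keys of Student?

{D}, {B, H}, {E, H}

{D}⁺: D→CEH adds C, E, H; EH→BCD adds B → {B, C, D, E, H}.
{B, H}⁺: B→E adds E; EH→BCD adds C, D → {B, C, D, E, H}. Minimal: {H}⁺ = {H}; {B}⁺ = {B, E} — none reach the full schema.
{E, H}⁺: EH→BCD adds B, C, D → {B, C, D, E, H}. Minimal: {H}⁺ = {H}; {E}⁺ = {E} — none reach the full schema.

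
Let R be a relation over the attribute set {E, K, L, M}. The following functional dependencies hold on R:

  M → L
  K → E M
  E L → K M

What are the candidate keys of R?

{K}, {E, L}, {E, M}

{K}⁺: K→EM adds E, M; M→L adds L → {E, K, L, M}.
{E, L}⁺: EL→KM adds K, M → {E, K, L, M}.
{E, M}⁺: M→L adds L; EL→KM adds K → {E, K, L, M}.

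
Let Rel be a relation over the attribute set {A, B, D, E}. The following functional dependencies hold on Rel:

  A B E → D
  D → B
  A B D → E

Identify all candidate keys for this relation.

(A, D), (A, B, E)

{A, D}⁺: D→B adds B; ABD→E adds E → {A, B, D, E}. Minimal: {D}⁺ = {B, D}; {A}⁺ = {A} — none reach the full schema.
{A, B, E}⁺: ABE→D adds D → {A, B, D, E}. Minimal: {B, E}⁺ = {B, E}; {A, E}⁺ = {A, E}; {A, B}⁺ = {A, B} — none reach the full schema.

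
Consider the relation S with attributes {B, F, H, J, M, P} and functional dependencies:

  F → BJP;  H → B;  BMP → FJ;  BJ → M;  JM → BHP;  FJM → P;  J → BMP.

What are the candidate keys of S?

{F}, {J}, {B, M, P}, {H, M, P}

{F}⁺: F→BJP adds B, J, P; BJ→M adds M; JM→BHP adds H → {B, F, H, J, M, P}.
{J}⁺: J→BMP adds B, M, P; BMP→FJ adds F; JM→BHP adds H → {B, F, H, J, M, P}.
{B, M, P}⁺: BMP→FJ adds F, J; JM→BHP adds H → {B, F, H, J, M, P}. Minimal: {M, P}⁺ = {M, P}; {B, P}⁺ = {B, P}; {B, M}⁺ = {B, M} — none reach the full schema.
{H, M, P}⁺: H→B adds B; BMP→FJ adds F, J → {B, F, H, J, M, P}. Minimal: {M, P}⁺ = {M, P}; {H, P}⁺ = {B, H, P}; {H, M}⁺ = {B, H, M} — none reach the full schema.
Any other superkey contains one of these as a subset, so there are no further candidate keys.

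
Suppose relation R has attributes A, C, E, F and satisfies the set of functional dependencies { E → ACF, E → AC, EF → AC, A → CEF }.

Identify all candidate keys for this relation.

(A), (E)

{A}⁺: A→CEF adds C, E, F → {A, C, E, F}.
{E}⁺: E→ACF adds A, C, F → {A, C, E, F}.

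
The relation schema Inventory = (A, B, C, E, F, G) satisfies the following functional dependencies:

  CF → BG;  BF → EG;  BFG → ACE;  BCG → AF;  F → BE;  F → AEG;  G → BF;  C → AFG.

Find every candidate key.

{C}⁺: C→AFG adds A, F, G; CF→BG adds B; BF→EG adds E → {A, B, C, E, F, G}.
{F}⁺: F→BE adds B, E; F→AEG adds A, G; BFG→ACE adds C → {A, B, C, E, F, G}.
{G}⁺: G→BF adds B, F; BF→EG adds E; BFG→ACE adds A, C → {A, B, C, E, F, G}.
Any other superkey contains one of these as a subset, so there are no further candidate keys.

(C), (F), (G)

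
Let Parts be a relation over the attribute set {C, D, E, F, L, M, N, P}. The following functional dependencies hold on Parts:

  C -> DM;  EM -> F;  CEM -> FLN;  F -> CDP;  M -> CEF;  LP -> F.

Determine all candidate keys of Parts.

{C}, {F}, {M}, {L, P}

{C}⁺: C→DM adds D, M; M→CEF adds E, F; CEM→FLN adds L, N; F→CDP adds P → {C, D, E, F, L, M, N, P}.
{F}⁺: F→CDP adds C, D, P; C→DM adds M; M→CEF adds E; CEM→FLN adds L, N → {C, D, E, F, L, M, N, P}.
{M}⁺: M→CEF adds C, E, F; C→DM adds D; CEM→FLN adds L, N; F→CDP adds P → {C, D, E, F, L, M, N, P}.
{L, P}⁺: LP→F adds F; F→CDP adds C, D; C→DM adds M; M→CEF adds E; CEM→FLN adds N → {C, D, E, F, L, M, N, P}. Minimal: {P}⁺ = {P}; {L}⁺ = {L} — none reach the full schema.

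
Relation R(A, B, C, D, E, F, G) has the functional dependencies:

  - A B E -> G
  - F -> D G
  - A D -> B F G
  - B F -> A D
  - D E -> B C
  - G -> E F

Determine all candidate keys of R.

{F}; {G}; {A, D}; {A, B, E}

{F}⁺: F→DG adds D, G; G→EF adds E; DE→BC adds B, C; BF→AD adds A → {A, B, C, D, E, F, G}.
{G}⁺: G→EF adds E, F; F→DG adds D; DE→BC adds B, C; BF→AD adds A → {A, B, C, D, E, F, G}.
{A, D}⁺: AD→BFG adds B, F, G; G→EF adds E; DE→BC adds C → {A, B, C, D, E, F, G}.
{A, B, E}⁺: ABE→G adds G; G→EF adds F; F→DG adds D; DE→BC adds C → {A, B, C, D, E, F, G}.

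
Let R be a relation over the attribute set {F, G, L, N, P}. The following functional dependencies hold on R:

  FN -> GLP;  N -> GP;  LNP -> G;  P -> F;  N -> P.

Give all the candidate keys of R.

{N}⁺: N→GP adds G, P; P→F adds F; FN→GLP adds L → {F, G, L, N, P}.
No other minimal superkey exists.

(N)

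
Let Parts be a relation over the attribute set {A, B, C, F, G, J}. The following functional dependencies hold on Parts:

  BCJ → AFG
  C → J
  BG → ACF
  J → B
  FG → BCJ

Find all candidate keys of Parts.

{C}, {B, G}, {F, G}, {G, J}

{C}⁺: C→J adds J; J→B adds B; BCJ→AFG adds A, F, G → {A, B, C, F, G, J}.
{B, G}⁺: BG→ACF adds A, C, F; FG→BCJ adds J → {A, B, C, F, G, J}. Minimal: {G}⁺ = {G}; {B}⁺ = {B} — none reach the full schema.
{F, G}⁺: FG→BCJ adds B, C, J; BCJ→AFG adds A → {A, B, C, F, G, J}. Minimal: {G}⁺ = {G}; {F}⁺ = {F} — none reach the full schema.
{G, J}⁺: J→B adds B; BG→ACF adds A, C, F → {A, B, C, F, G, J}. Minimal: {J}⁺ = {B, J}; {G}⁺ = {G} — none reach the full schema.
Any other superkey contains one of these as a subset, so there are no further candidate keys.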